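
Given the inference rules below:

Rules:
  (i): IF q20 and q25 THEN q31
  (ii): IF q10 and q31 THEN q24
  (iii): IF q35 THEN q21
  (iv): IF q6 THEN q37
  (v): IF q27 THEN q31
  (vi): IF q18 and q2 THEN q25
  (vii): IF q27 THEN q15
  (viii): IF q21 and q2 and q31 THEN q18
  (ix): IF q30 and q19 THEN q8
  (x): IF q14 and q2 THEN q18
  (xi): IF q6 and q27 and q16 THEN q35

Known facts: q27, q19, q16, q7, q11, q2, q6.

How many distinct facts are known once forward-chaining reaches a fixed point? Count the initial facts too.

Round 1: (iv) [IF q6 THEN q37]; (v) [IF q27 THEN q31]; (vii) [IF q27 THEN q15]; (xi) [IF q6 and q27 and q16 THEN q35]. Adds q37, q31, q15, q35.
Round 2: (iii) [IF q35 THEN q21]. Adds q21.
Round 3: (viii) [IF q21 and q2 and q31 THEN q18]. Adds q18.
Round 4: (vi) [IF q18 and q2 THEN q25]. Adds q25.
Closure: {q11, q15, q16, q18, q19, q2, q21, q25, q27, q31, q35, q37, q6, q7} — 14 facts.

14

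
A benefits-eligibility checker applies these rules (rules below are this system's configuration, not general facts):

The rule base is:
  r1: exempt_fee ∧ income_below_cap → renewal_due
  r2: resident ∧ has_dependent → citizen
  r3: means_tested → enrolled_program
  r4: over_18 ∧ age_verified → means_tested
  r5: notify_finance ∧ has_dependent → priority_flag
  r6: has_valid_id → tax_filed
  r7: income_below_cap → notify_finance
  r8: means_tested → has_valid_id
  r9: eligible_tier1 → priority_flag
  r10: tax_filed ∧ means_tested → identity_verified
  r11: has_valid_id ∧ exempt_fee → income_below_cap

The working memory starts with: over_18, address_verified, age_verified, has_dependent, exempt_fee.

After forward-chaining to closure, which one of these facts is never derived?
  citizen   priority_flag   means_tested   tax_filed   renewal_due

citizen

Round 1: r4 [over_18 ∧ age_verified → means_tested]. New: means_tested.
Round 2: r3 [means_tested → enrolled_program]; r8 [means_tested → has_valid_id]. New: enrolled_program, has_valid_id.
Round 3: r6 [has_valid_id → tax_filed]; r11 [has_valid_id ∧ exempt_fee → income_below_cap]. New: tax_filed, income_below_cap.
Round 4: r1 [exempt_fee ∧ income_below_cap → renewal_due]; r7 [income_below_cap → notify_finance]; r10 [tax_filed ∧ means_tested → identity_verified]. New: renewal_due, notify_finance, identity_verified.
Round 5: r5 [notify_finance ∧ has_dependent → priority_flag]. New: priority_flag.
Derived: tax_filed (round 3), means_tested (round 1), renewal_due (round 4), priority_flag (round 5). citizen never appears in any round.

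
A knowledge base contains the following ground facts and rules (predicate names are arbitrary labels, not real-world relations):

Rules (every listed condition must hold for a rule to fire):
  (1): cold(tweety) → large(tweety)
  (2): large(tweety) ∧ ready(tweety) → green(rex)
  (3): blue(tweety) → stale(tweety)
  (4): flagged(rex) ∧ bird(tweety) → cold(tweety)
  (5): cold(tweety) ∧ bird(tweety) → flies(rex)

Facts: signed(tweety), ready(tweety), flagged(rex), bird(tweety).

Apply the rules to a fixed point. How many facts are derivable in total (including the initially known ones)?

Round 1: (4) [flagged(rex) ∧ bird(tweety) → cold(tweety)]. New: cold(tweety).
Round 2: (1) [cold(tweety) → large(tweety)]; (5) [cold(tweety) ∧ bird(tweety) → flies(rex)]. New: large(tweety), flies(rex).
Round 3: (2) [large(tweety) ∧ ready(tweety) → green(rex)]. New: green(rex).
Closure: {bird(tweety), cold(tweety), flagged(rex), flies(rex), green(rex), large(tweety), ready(tweety), signed(tweety)} — 8 facts.

8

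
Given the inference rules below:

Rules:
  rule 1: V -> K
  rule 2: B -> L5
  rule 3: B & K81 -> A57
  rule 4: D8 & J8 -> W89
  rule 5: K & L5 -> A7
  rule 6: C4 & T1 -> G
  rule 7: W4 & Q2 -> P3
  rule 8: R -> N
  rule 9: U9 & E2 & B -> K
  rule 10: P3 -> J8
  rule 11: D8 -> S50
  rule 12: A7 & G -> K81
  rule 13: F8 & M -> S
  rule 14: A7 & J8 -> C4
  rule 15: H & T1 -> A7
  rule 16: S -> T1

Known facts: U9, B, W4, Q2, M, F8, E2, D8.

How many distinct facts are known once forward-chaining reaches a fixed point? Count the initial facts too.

Round 1: rule 2 [B -> L5]; rule 7 [W4 & Q2 -> P3]; rule 9 [U9 & E2 & B -> K]; rule 11 [D8 -> S50]; rule 13 [F8 & M -> S]. Adds L5, P3, K, S50, S.
Round 2: rule 5 [K & L5 -> A7]; rule 10 [P3 -> J8]; rule 16 [S -> T1]. Adds A7, J8, T1.
Round 3: rule 4 [D8 & J8 -> W89]; rule 14 [A7 & J8 -> C4]. Adds W89, C4.
Round 4: rule 6 [C4 & T1 -> G]. Adds G.
Round 5: rule 12 [A7 & G -> K81]. Adds K81.
Round 6: rule 3 [B & K81 -> A57]. Adds A57.
Closure: {A57, A7, B, C4, D8, E2, F8, G, J8, K, K81, L5, M, P3, Q2, S, S50, T1, U9, W4, W89} — 21 facts.

21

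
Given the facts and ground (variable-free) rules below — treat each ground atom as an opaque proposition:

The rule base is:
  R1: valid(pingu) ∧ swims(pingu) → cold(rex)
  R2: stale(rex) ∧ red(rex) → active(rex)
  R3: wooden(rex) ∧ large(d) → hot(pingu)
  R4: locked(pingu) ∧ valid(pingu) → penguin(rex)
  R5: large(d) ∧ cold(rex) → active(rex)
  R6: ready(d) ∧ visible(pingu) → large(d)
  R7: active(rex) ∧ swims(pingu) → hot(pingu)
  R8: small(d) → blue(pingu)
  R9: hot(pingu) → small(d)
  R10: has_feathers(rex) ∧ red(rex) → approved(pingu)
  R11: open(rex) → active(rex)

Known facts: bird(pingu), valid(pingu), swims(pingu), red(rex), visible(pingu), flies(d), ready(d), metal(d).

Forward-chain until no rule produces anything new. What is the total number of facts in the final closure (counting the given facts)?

Round 1 — R1, R6, derive cold(rex), large(d).
Round 2 — R5, derive active(rex).
Round 3 — R7, derive hot(pingu).
Round 4 — R9, derive small(d).
Round 5 — R8, derive blue(pingu).
Closure: {active(rex), bird(pingu), blue(pingu), cold(rex), flies(d), hot(pingu), large(d), metal(d), ready(d), red(rex), small(d), swims(pingu), valid(pingu), visible(pingu)} — 14 facts.

14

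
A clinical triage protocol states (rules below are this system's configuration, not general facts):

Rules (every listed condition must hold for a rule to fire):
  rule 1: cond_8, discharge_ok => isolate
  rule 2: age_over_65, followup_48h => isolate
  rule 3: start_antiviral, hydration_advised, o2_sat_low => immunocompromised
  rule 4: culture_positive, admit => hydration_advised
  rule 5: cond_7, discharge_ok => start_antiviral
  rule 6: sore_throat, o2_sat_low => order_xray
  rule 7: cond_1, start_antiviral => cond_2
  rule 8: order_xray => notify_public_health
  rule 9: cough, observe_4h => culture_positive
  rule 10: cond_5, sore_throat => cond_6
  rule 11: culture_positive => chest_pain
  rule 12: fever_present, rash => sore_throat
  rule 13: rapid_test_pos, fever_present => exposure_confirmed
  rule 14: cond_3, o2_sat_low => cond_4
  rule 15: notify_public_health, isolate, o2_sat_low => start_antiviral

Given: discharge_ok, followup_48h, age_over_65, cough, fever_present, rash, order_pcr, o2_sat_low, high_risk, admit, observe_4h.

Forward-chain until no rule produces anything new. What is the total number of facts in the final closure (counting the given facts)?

Round 1 — rule 2, rule 9, rule 12, derive isolate, culture_positive, sore_throat.
Round 2 — rule 4, rule 6, rule 11, derive hydration_advised, order_xray, chest_pain.
Round 3 — rule 8, derive notify_public_health.
Round 4 — rule 15, derive start_antiviral.
Round 5 — rule 3, derive immunocompromised.
Closure: {admit, age_over_65, chest_pain, cough, culture_positive, discharge_ok, fever_present, followup_48h, high_risk, hydration_advised, immunocompromised, isolate, notify_public_health, o2_sat_low, observe_4h, order_pcr, order_xray, rash, sore_throat, start_antiviral} — 20 facts.

20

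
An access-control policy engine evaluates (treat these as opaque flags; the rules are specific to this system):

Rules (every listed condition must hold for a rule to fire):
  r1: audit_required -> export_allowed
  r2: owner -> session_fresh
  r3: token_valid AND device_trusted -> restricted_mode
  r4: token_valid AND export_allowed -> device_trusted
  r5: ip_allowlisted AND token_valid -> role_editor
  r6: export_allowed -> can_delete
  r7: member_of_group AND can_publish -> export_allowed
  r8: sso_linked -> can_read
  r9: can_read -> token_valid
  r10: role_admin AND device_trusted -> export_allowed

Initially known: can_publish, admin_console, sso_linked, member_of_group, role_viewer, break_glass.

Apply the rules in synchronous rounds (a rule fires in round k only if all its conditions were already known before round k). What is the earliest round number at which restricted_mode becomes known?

4

Round 1 fires r7, r8, giving export_allowed, can_read.
Round 2 fires r6, r9, giving can_delete, token_valid.
Round 3 fires r4, giving device_trusted.
Round 4 fires r3, giving restricted_mode.
restricted_mode first appears in round 4.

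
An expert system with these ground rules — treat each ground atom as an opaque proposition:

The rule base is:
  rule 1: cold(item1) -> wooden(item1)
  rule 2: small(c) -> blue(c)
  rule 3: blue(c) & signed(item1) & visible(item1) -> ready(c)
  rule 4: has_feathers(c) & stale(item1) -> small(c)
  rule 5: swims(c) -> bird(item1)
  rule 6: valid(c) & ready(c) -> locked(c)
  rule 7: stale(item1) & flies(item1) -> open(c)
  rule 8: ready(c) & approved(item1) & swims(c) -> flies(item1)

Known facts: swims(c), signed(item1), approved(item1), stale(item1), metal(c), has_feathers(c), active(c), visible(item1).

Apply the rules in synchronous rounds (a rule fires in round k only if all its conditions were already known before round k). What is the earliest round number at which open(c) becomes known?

5

Round 1 — rule 4, rule 5, derive small(c), bird(item1).
Round 2 — rule 2, derive blue(c).
Round 3 — rule 3, derive ready(c).
Round 4 — rule 8, derive flies(item1).
Round 5 — rule 7, derive open(c).
open(c) first appears in round 5.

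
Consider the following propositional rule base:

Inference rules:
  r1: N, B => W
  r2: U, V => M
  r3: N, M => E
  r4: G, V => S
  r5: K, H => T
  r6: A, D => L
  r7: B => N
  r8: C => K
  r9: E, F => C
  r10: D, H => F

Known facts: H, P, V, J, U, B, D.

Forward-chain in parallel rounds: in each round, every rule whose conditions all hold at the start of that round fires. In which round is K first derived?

Round 1 — r2, r7, r10, derive M, N, F.
Round 2 — r1, r3, derive W, E.
Round 3 — r9, derive C.
Round 4 — r8, derive K.
K first appears in round 4.

4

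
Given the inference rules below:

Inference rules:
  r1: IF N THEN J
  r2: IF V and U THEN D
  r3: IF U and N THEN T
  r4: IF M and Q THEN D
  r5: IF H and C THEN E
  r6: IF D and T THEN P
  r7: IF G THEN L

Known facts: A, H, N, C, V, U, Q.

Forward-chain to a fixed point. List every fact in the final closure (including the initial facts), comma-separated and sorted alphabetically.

A, C, D, E, H, J, N, P, Q, T, U, V

Round 1: r1 [IF N THEN J]; r2 [IF V and U THEN D]; r3 [IF U and N THEN T]; r5 [IF H and C THEN E]. Adds J, D, T, E.
Round 2: r6 [IF D and T THEN P]. Adds P.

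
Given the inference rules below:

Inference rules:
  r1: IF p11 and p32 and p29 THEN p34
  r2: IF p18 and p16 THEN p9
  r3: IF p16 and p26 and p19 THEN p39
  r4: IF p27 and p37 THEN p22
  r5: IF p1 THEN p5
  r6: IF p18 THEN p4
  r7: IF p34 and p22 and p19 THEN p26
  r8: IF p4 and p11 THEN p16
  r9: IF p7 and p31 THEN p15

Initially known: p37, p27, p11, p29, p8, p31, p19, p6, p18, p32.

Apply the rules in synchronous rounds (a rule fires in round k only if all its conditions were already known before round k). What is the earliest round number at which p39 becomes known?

3

Round 1 — r1, r4, r6, derive p34, p22, p4.
Round 2 — r7, r8, derive p26, p16.
Round 3 — r2, r3, derive p9, p39.
p39 first appears in round 3.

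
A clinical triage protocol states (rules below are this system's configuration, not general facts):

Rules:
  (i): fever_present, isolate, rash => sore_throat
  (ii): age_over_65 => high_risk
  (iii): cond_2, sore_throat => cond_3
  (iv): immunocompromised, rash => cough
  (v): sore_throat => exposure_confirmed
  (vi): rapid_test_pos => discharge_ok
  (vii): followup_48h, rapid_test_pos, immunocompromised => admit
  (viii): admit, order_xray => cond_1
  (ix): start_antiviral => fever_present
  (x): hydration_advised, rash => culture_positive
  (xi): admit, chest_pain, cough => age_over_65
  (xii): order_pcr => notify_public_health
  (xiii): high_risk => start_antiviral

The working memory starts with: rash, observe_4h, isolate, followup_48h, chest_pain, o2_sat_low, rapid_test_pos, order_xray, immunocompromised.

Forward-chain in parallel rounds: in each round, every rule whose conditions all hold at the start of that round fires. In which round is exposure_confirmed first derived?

7

Round 1 fires (iv), (vi), (vii), giving cough, discharge_ok, admit.
Round 2 fires (viii), (xi), giving cond_1, age_over_65.
Round 3 fires (ii), giving high_risk.
Round 4 fires (xiii), giving start_antiviral.
Round 5 fires (ix), giving fever_present.
Round 6 fires (i), giving sore_throat.
Round 7 fires (v), giving exposure_confirmed.
exposure_confirmed first appears in round 7.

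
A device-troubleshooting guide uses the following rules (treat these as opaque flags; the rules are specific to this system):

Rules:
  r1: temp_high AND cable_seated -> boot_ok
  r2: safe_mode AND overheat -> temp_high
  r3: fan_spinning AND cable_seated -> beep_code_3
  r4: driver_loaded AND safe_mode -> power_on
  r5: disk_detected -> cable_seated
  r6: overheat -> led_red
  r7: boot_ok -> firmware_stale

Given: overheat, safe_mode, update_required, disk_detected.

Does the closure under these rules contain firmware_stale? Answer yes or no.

Round 1 — r2, r5, r6, derive temp_high, cable_seated, led_red.
Round 2 — r1, derive boot_ok.
Round 3 — r7, derive firmware_stale.
firmware_stale appears in round 3, so it is derivable.

yes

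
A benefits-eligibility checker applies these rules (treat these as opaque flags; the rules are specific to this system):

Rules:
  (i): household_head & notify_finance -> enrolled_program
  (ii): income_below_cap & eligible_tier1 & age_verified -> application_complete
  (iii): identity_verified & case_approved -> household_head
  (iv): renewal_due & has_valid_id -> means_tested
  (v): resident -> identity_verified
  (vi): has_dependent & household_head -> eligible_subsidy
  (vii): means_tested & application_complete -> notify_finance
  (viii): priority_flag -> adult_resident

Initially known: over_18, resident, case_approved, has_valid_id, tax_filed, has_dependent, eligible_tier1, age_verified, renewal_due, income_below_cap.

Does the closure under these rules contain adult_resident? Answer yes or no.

no

[1] (ii) [income_below_cap & eligible_tier1 & age_verified -> application_complete]; (iv) [renewal_due & has_valid_id -> means_tested]; (v) [resident -> identity_verified]. ⇒ new: application_complete, means_tested, identity_verified.
[2] (iii) [identity_verified & case_approved -> household_head]; (vii) [means_tested & application_complete -> notify_finance]. ⇒ new: household_head, notify_finance.
[3] (i) [household_head & notify_finance -> enrolled_program]; (vi) [has_dependent & household_head -> eligible_subsidy]. ⇒ new: enrolled_program, eligible_subsidy.
Fixed point reached. adult_resident is concluded only by (viii); (viii) needs priority_flag (never derived).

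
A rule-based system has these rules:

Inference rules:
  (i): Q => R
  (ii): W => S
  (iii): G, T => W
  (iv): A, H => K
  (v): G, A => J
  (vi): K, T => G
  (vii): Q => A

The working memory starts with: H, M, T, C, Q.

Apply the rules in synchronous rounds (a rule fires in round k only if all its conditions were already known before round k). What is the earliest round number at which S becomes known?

5

Round 1: (i) [Q => R]; (vii) [Q => A]. New: R, A.
Round 2: (iv) [A, H => K]. New: K.
Round 3: (vi) [K, T => G]. New: G.
Round 4: (iii) [G, T => W]; (v) [G, A => J]. New: W, J.
Round 5: (ii) [W => S]. New: S.
S first appears in round 5.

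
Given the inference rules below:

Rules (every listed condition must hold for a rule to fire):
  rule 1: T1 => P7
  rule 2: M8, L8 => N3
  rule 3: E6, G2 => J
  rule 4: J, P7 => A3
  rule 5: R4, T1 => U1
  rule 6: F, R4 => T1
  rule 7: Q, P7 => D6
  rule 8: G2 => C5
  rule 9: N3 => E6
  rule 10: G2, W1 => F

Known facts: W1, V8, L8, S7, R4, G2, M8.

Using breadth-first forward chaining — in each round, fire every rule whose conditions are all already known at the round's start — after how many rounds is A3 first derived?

4

Round 1 fires rule 2, rule 8, rule 10, giving N3, C5, F.
Round 2 fires rule 6, rule 9, giving T1, E6.
Round 3 fires rule 1, rule 3, rule 5, giving P7, J, U1.
Round 4 fires rule 4, giving A3.
A3 first appears in round 4.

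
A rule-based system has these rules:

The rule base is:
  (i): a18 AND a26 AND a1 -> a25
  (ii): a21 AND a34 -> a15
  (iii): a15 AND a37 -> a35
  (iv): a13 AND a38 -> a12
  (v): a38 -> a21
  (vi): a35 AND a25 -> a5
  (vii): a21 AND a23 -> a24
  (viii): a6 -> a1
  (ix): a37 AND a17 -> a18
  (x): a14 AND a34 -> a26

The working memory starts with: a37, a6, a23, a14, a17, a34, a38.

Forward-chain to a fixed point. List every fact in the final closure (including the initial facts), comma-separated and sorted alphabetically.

Round 1: (v) [a38 -> a21]; (viii) [a6 -> a1]; (ix) [a37 AND a17 -> a18]; (x) [a14 AND a34 -> a26]. Adds a21, a1, a18, a26.
Round 2: (i) [a18 AND a26 AND a1 -> a25]; (ii) [a21 AND a34 -> a15]; (vii) [a21 AND a23 -> a24]. Adds a25, a15, a24.
Round 3: (iii) [a15 AND a37 -> a35]. Adds a35.
Round 4: (vi) [a35 AND a25 -> a5]. Adds a5.

a1, a14, a15, a17, a18, a21, a23, a24, a25, a26, a34, a35, a37, a38, a5, a6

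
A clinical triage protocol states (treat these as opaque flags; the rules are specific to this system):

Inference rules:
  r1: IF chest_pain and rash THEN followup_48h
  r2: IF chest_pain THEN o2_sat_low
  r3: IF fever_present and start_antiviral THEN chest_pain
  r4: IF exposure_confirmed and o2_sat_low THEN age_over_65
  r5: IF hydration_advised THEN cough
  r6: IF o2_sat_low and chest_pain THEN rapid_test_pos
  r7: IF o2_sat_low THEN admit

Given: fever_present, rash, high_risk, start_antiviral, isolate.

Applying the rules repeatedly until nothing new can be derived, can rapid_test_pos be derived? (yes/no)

Round 1 — r3, derive chest_pain.
Round 2 — r1, r2, derive followup_48h, o2_sat_low.
Round 3 — r6, r7, derive rapid_test_pos, admit.
rapid_test_pos appears in round 3, so it is derivable.

yes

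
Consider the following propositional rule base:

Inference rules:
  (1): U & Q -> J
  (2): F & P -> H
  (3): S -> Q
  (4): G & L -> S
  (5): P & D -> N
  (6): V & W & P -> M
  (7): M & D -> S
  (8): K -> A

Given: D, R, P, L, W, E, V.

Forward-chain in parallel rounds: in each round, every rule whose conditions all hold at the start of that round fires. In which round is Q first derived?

Round 1: (5) [P & D -> N]; (6) [V & W & P -> M]. New: N, M.
Round 2: (7) [M & D -> S]. New: S.
Round 3: (3) [S -> Q]. New: Q.
Q first appears in round 3.

3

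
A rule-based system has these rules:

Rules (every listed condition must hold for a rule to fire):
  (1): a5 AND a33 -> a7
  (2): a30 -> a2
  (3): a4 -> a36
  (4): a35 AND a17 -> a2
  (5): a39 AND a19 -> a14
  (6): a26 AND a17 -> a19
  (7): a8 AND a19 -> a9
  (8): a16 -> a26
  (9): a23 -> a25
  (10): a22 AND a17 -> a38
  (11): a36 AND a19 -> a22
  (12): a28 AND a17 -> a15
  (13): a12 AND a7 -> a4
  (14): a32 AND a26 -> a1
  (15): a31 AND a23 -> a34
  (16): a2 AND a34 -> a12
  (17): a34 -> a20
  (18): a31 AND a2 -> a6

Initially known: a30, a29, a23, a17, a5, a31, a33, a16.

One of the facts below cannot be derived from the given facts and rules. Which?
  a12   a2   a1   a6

Round 1: (1) [a5 AND a33 -> a7]; (2) [a30 -> a2]; (8) [a16 -> a26]; (9) [a23 -> a25]; (15) [a31 AND a23 -> a34]. New: a7, a2, a26, a25, a34.
Round 2: (6) [a26 AND a17 -> a19]; (16) [a2 AND a34 -> a12]; (17) [a34 -> a20]; (18) [a31 AND a2 -> a6]. New: a19, a12, a20, a6.
Round 3: (13) [a12 AND a7 -> a4]. New: a4.
Round 4: (3) [a4 -> a36]. New: a36.
Round 5: (11) [a36 AND a19 -> a22]. New: a22.
Round 6: (10) [a22 AND a17 -> a38]. New: a38.
Derived: a2 (round 1), a12 (round 2), a6 (round 2). a1 never appears in any round.

a1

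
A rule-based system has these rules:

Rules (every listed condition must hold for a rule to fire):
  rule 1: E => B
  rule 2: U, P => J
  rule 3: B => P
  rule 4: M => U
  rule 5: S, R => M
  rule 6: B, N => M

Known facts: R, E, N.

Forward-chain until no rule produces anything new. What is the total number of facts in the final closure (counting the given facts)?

Round 1 fires rule 1, giving B.
Round 2 fires rule 3, rule 6, giving P, M.
Round 3 fires rule 4, giving U.
Round 4 fires rule 2, giving J.
Closure: {B, E, J, M, N, P, R, U} — 8 facts.

8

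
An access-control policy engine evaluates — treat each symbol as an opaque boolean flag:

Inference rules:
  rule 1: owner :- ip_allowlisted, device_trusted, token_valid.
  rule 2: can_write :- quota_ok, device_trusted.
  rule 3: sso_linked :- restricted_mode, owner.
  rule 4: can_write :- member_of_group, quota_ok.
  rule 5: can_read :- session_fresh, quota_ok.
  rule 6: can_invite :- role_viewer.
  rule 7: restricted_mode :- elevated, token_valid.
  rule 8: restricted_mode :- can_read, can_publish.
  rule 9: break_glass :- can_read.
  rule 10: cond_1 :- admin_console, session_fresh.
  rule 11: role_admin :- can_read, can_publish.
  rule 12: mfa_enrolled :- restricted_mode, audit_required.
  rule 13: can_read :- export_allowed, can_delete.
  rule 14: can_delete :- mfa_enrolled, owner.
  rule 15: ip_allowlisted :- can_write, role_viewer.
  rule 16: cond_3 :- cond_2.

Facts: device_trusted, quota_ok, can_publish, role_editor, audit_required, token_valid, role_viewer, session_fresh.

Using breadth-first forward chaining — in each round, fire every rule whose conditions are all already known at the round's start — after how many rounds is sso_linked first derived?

Round 1: rule 2 [can_write :- quota_ok, device_trusted.]; rule 5 [can_read :- session_fresh, quota_ok.]; rule 6 [can_invite :- role_viewer.]. New: can_write, can_read, can_invite.
Round 2: rule 8 [restricted_mode :- can_read, can_publish.]; rule 9 [break_glass :- can_read.]; rule 11 [role_admin :- can_read, can_publish.]; rule 15 [ip_allowlisted :- can_write, role_viewer.]. New: restricted_mode, break_glass, role_admin, ip_allowlisted.
Round 3: rule 1 [owner :- ip_allowlisted, device_trusted, token_valid.]; rule 12 [mfa_enrolled :- restricted_mode, audit_required.]. New: owner, mfa_enrolled.
Round 4: rule 3 [sso_linked :- restricted_mode, owner.]; rule 14 [can_delete :- mfa_enrolled, owner.]. New: sso_linked, can_delete.
sso_linked first appears in round 4.

4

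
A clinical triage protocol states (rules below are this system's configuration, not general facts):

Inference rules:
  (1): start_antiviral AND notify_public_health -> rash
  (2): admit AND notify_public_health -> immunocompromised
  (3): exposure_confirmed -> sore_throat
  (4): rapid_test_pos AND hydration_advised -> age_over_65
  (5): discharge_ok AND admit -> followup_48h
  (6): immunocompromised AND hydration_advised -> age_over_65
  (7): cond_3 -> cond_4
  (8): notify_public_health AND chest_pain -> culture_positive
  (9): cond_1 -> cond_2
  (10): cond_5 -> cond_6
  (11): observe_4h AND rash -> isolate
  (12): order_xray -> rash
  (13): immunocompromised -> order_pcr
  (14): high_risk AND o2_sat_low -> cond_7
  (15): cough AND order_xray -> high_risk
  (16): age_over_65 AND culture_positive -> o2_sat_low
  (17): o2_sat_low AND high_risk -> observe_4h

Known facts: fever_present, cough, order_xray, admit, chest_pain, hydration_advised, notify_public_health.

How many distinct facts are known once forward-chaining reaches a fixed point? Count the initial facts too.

Round 1: (2) [admit AND notify_public_health -> immunocompromised]; (8) [notify_public_health AND chest_pain -> culture_positive]; (12) [order_xray -> rash]; (15) [cough AND order_xray -> high_risk]. Adds immunocompromised, culture_positive, rash, high_risk.
Round 2: (6) [immunocompromised AND hydration_advised -> age_over_65]; (13) [immunocompromised -> order_pcr]. Adds age_over_65, order_pcr.
Round 3: (16) [age_over_65 AND culture_positive -> o2_sat_low]. Adds o2_sat_low.
Round 4: (14) [high_risk AND o2_sat_low -> cond_7]; (17) [o2_sat_low AND high_risk -> observe_4h]. Adds cond_7, observe_4h.
Round 5: (11) [observe_4h AND rash -> isolate]. Adds isolate.
Closure: {admit, age_over_65, chest_pain, cond_7, cough, culture_positive, fever_present, high_risk, hydration_advised, immunocompromised, isolate, notify_public_health, o2_sat_low, observe_4h, order_pcr, order_xray, rash} — 17 facts.

17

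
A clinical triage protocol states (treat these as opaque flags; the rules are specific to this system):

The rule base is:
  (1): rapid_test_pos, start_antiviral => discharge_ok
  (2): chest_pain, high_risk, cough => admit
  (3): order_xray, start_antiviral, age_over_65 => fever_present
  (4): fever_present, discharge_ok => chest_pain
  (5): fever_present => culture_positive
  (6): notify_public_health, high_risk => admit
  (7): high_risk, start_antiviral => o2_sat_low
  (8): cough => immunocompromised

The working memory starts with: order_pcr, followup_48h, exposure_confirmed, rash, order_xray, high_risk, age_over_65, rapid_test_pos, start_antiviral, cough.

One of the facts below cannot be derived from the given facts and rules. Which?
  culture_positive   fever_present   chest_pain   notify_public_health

notify_public_health

Round 1 — (1), (3), (7), (8), derive discharge_ok, fever_present, o2_sat_low, immunocompromised.
Round 2 — (4), (5), derive chest_pain, culture_positive.
Round 3 — (2), derive admit.
Derived: chest_pain (round 2), culture_positive (round 2), fever_present (round 1). notify_public_health never appears in any round.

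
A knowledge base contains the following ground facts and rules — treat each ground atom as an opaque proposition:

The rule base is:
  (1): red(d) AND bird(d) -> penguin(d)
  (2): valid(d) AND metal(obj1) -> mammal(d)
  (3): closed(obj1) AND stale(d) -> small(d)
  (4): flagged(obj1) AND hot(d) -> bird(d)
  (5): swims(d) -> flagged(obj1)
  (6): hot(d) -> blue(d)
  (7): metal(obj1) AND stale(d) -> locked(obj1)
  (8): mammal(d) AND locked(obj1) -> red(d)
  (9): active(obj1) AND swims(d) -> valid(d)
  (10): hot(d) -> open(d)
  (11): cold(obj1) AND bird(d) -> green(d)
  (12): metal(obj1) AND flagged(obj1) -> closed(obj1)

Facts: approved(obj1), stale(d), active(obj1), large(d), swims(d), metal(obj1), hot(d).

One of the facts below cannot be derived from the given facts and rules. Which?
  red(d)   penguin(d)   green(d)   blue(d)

green(d)

Round 1 fires (5), (6), (7), (9), (10), giving flagged(obj1), blue(d), locked(obj1), valid(d), open(d).
Round 2 fires (2), (4), (12), giving mammal(d), bird(d), closed(obj1).
Round 3 fires (3), (8), giving small(d), red(d).
Round 4 fires (1), giving penguin(d).
Derived: penguin(d) (round 4), blue(d) (round 1), red(d) (round 3). green(d) never appears in any round.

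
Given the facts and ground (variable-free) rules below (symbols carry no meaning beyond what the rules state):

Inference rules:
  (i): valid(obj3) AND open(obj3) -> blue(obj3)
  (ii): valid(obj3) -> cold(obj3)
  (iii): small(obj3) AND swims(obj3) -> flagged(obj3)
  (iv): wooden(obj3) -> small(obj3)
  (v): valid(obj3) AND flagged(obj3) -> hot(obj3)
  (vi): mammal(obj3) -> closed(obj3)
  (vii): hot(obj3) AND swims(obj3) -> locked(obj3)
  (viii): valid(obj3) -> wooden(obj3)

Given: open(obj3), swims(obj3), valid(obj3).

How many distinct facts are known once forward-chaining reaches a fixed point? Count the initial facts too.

10

[1] (i) [valid(obj3) AND open(obj3) -> blue(obj3)]; (ii) [valid(obj3) -> cold(obj3)]; (viii) [valid(obj3) -> wooden(obj3)]. ⇒ new: blue(obj3), cold(obj3), wooden(obj3).
[2] (iv) [wooden(obj3) -> small(obj3)]. ⇒ new: small(obj3).
[3] (iii) [small(obj3) AND swims(obj3) -> flagged(obj3)]. ⇒ new: flagged(obj3).
[4] (v) [valid(obj3) AND flagged(obj3) -> hot(obj3)]. ⇒ new: hot(obj3).
[5] (vii) [hot(obj3) AND swims(obj3) -> locked(obj3)]. ⇒ new: locked(obj3).
Closure: {blue(obj3), cold(obj3), flagged(obj3), hot(obj3), locked(obj3), open(obj3), small(obj3), swims(obj3), valid(obj3), wooden(obj3)} — 10 facts.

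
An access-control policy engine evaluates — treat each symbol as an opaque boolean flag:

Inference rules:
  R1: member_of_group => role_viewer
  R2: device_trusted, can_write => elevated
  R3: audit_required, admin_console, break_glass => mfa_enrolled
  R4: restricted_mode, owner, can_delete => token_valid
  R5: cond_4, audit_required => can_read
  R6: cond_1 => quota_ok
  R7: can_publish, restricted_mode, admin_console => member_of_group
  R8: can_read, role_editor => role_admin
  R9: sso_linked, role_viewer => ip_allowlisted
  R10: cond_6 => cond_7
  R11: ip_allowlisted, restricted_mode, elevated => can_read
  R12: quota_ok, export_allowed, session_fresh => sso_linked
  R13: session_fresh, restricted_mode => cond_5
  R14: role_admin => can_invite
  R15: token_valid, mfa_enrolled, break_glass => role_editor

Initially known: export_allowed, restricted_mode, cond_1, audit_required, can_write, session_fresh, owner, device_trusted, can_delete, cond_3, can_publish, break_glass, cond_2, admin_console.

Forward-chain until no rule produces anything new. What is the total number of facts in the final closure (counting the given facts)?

Round 1 fires R2, R3, R4, R6, R7, R13, giving elevated, mfa_enrolled, token_valid, quota_ok, member_of_group, cond_5.
Round 2 fires R1, R12, R15, giving role_viewer, sso_linked, role_editor.
Round 3 fires R9, giving ip_allowlisted.
Round 4 fires R11, giving can_read.
Round 5 fires R8, giving role_admin.
Round 6 fires R14, giving can_invite.
Closure: {admin_console, audit_required, break_glass, can_delete, can_invite, can_publish, can_read, can_write, cond_1, cond_2, cond_3, cond_5, device_trusted, elevated, export_allowed, ip_allowlisted, member_of_group, mfa_enrolled, owner, quota_ok, restricted_mode, role_admin, role_editor, role_viewer, session_fresh, sso_linked, token_valid} — 27 facts.

27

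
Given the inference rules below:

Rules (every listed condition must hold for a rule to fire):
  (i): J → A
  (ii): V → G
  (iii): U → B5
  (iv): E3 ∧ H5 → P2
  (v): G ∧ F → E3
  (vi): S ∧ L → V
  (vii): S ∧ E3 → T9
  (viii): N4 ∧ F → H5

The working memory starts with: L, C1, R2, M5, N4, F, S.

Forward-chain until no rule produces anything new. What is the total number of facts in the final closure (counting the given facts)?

Round 1: (vi) [S ∧ L → V]; (viii) [N4 ∧ F → H5]. Adds V, H5.
Round 2: (ii) [V → G]. Adds G.
Round 3: (v) [G ∧ F → E3]. Adds E3.
Round 4: (iv) [E3 ∧ H5 → P2]; (vii) [S ∧ E3 → T9]. Adds P2, T9.
Closure: {C1, E3, F, G, H5, L, M5, N4, P2, R2, S, T9, V} — 13 facts.

13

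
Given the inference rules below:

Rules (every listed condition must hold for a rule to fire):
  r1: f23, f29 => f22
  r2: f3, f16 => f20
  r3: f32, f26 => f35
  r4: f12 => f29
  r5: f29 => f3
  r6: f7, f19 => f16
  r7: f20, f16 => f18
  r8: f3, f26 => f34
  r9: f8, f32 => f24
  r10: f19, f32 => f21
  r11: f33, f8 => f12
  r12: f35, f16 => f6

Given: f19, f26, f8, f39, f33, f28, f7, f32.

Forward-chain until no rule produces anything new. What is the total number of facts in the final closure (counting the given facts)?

Round 1: r3 [f32, f26 => f35]; r6 [f7, f19 => f16]; r9 [f8, f32 => f24]; r10 [f19, f32 => f21]; r11 [f33, f8 => f12]. New: f35, f16, f24, f21, f12.
Round 2: r4 [f12 => f29]; r12 [f35, f16 => f6]. New: f29, f6.
Round 3: r5 [f29 => f3]. New: f3.
Round 4: r2 [f3, f16 => f20]; r8 [f3, f26 => f34]. New: f20, f34.
Round 5: r7 [f20, f16 => f18]. New: f18.
Closure: {f12, f16, f18, f19, f20, f21, f24, f26, f28, f29, f3, f32, f33, f34, f35, f39, f6, f7, f8} — 19 facts.

19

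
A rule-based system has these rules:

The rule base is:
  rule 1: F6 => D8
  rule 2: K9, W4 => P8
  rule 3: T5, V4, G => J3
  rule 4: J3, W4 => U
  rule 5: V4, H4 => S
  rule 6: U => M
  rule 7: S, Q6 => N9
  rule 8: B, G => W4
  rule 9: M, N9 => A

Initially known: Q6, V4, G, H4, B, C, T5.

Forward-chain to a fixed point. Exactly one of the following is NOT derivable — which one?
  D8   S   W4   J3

D8

Round 1: rule 3 [T5, V4, G => J3]; rule 5 [V4, H4 => S]; rule 8 [B, G => W4]. Adds J3, S, W4.
Round 2: rule 4 [J3, W4 => U]; rule 7 [S, Q6 => N9]. Adds U, N9.
Round 3: rule 6 [U => M]. Adds M.
Round 4: rule 9 [M, N9 => A]. Adds A.
Derived: W4 (round 1), J3 (round 1), S (round 1). D8 never appears in any round.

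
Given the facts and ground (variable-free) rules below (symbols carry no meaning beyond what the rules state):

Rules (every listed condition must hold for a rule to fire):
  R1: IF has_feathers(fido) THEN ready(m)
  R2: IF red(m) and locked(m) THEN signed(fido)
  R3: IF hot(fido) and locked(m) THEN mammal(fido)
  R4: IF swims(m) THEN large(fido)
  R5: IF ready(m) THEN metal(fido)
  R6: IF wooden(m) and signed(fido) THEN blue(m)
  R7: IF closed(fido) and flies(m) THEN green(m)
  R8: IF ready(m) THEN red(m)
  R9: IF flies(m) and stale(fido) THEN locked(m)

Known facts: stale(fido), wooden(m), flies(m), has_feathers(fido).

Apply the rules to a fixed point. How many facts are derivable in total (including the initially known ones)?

Round 1 — R1, R9, derive ready(m), locked(m).
Round 2 — R5, R8, derive metal(fido), red(m).
Round 3 — R2, derive signed(fido).
Round 4 — R6, derive blue(m).
Closure: {blue(m), flies(m), has_feathers(fido), locked(m), metal(fido), ready(m), red(m), signed(fido), stale(fido), wooden(m)} — 10 facts.

10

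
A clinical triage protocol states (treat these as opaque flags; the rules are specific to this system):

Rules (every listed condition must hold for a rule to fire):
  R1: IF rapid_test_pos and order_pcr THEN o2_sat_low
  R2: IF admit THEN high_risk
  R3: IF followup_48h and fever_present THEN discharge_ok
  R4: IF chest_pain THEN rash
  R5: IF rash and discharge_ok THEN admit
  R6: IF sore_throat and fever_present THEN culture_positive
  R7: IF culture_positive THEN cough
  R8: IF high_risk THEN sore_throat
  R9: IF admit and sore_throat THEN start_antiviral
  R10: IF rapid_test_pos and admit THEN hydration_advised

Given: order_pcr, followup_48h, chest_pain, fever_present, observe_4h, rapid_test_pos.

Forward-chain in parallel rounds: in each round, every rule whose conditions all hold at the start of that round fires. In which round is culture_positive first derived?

5

Round 1 — R1, R3, R4, derive o2_sat_low, discharge_ok, rash.
Round 2 — R5, derive admit.
Round 3 — R2, R10, derive high_risk, hydration_advised.
Round 4 — R8, derive sore_throat.
Round 5 — R6, R9, derive culture_positive, start_antiviral.
culture_positive first appears in round 5.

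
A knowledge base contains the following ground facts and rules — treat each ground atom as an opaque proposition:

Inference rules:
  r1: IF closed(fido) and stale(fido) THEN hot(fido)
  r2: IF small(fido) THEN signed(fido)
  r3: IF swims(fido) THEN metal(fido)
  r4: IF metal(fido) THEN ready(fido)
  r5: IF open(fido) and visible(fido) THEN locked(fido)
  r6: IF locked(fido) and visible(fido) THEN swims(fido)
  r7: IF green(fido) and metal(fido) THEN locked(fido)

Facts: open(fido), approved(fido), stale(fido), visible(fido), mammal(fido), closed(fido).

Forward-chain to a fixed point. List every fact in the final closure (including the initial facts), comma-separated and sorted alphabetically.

approved(fido), closed(fido), hot(fido), locked(fido), mammal(fido), metal(fido), open(fido), ready(fido), stale(fido), swims(fido), visible(fido)

Round 1: r1 [IF closed(fido) and stale(fido) THEN hot(fido)]; r5 [IF open(fido) and visible(fido) THEN locked(fido)]. New: hot(fido), locked(fido).
Round 2: r6 [IF locked(fido) and visible(fido) THEN swims(fido)]. New: swims(fido).
Round 3: r3 [IF swims(fido) THEN metal(fido)]. New: metal(fido).
Round 4: r4 [IF metal(fido) THEN ready(fido)]. New: ready(fido).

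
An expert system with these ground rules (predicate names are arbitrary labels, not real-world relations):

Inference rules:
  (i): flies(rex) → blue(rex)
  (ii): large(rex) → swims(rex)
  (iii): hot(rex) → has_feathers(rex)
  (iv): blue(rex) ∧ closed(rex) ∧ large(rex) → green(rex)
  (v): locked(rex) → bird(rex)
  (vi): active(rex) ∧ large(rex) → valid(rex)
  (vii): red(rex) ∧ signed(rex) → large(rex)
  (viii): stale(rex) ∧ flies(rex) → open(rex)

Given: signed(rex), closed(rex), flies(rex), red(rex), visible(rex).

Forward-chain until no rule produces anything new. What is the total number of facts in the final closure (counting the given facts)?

9

[1] (i) [flies(rex) → blue(rex)]; (vii) [red(rex) ∧ signed(rex) → large(rex)]. ⇒ new: blue(rex), large(rex).
[2] (ii) [large(rex) → swims(rex)]; (iv) [blue(rex) ∧ closed(rex) ∧ large(rex) → green(rex)]. ⇒ new: swims(rex), green(rex).
Closure: {blue(rex), closed(rex), flies(rex), green(rex), large(rex), red(rex), signed(rex), swims(rex), visible(rex)} — 9 facts.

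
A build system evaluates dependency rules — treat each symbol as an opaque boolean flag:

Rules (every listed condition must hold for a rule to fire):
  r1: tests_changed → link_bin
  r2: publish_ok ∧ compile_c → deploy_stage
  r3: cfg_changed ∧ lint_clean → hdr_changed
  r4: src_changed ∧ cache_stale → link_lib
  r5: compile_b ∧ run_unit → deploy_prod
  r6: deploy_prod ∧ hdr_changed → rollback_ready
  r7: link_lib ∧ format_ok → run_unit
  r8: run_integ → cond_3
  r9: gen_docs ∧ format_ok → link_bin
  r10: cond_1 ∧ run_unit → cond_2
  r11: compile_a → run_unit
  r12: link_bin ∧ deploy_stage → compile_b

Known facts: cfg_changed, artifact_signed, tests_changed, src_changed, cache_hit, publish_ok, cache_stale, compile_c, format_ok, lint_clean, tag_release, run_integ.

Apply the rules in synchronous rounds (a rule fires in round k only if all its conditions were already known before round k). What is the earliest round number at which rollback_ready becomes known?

Round 1: r1 [tests_changed → link_bin]; r2 [publish_ok ∧ compile_c → deploy_stage]; r3 [cfg_changed ∧ lint_clean → hdr_changed]; r4 [src_changed ∧ cache_stale → link_lib]; r8 [run_integ → cond_3]. New: link_bin, deploy_stage, hdr_changed, link_lib, cond_3.
Round 2: r7 [link_lib ∧ format_ok → run_unit]; r12 [link_bin ∧ deploy_stage → compile_b]. New: run_unit, compile_b.
Round 3: r5 [compile_b ∧ run_unit → deploy_prod]. New: deploy_prod.
Round 4: r6 [deploy_prod ∧ hdr_changed → rollback_ready]. New: rollback_ready.
rollback_ready first appears in round 4.

4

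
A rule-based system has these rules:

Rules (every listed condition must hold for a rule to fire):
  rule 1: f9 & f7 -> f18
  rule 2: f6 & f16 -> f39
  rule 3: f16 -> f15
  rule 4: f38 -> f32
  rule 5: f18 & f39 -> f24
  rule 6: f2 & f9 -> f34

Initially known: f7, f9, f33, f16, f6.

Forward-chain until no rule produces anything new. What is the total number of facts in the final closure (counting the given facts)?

9

Round 1: rule 1 [f9 & f7 -> f18]; rule 2 [f6 & f16 -> f39]; rule 3 [f16 -> f15]. Adds f18, f39, f15.
Round 2: rule 5 [f18 & f39 -> f24]. Adds f24.
Closure: {f15, f16, f18, f24, f33, f39, f6, f7, f9} — 9 facts.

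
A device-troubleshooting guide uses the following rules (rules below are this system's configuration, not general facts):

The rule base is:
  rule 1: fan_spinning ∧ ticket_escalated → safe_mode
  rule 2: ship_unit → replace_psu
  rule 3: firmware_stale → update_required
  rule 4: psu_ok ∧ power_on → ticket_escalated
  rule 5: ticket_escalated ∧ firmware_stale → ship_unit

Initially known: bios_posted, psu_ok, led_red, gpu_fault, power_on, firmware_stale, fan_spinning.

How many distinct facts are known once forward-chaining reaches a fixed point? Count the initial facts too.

12

Round 1: rule 3 [firmware_stale → update_required]; rule 4 [psu_ok ∧ power_on → ticket_escalated]. Adds update_required, ticket_escalated.
Round 2: rule 1 [fan_spinning ∧ ticket_escalated → safe_mode]; rule 5 [ticket_escalated ∧ firmware_stale → ship_unit]. Adds safe_mode, ship_unit.
Round 3: rule 2 [ship_unit → replace_psu]. Adds replace_psu.
Closure: {bios_posted, fan_spinning, firmware_stale, gpu_fault, led_red, power_on, psu_ok, replace_psu, safe_mode, ship_unit, ticket_escalated, update_required} — 12 facts.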